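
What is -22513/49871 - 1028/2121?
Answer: -99017461/105776391 ≈ -0.93610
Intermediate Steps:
-22513/49871 - 1028/2121 = -99017461/105776391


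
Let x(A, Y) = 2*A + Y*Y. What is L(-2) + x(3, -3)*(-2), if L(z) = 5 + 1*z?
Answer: -27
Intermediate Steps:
x(A, Y) = Y² + 2*A (x(A, Y) = 2*A + Y² = Y² + 2*A)
L(z) = 5 + z
L(-2) + x(3, -3)*(-2) = (5 - 2) + ((-3)² + 2*3)*(-2) = 3 + (9 + 6)*(-2) = 3 + 15*(-2) = 3 - 30 = -27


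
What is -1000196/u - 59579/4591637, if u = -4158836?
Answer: 1086189417702/4773966313633 ≈ 0.22752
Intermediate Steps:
-1000196/u - 59579/4591637 = -1000196/(-4158836) - 59579/4591637 = -1000196*(-1/4158836) - 59579*1/4591637 = 250049/1039709 - 59579/4591637 = 1086189417702/4773966313633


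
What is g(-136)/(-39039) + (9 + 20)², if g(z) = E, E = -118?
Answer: 32831917/39039 ≈ 841.00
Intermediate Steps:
g(z) = -118
g(-136)/(-39039) + (9 + 20)² = -118/(-39039) + (9 + 20)² = -118*(-1/39039) + 29² = 118/39039 + 841 = 32831917/39039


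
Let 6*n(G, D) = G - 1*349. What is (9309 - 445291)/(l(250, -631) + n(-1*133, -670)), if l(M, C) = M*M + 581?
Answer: -653973/94501 ≈ -6.9203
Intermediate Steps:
n(G, D) = -349/6 + G/6 (n(G, D) = (G - 1*349)/6 = (G - 349)/6 = (-349 + G)/6 = -349/6 + G/6)
l(M, C) = 581 + M² (l(M, C) = M² + 581 = 581 + M²)
(9309 - 445291)/(l(250, -631) + n(-1*133, -670)) = (9309 - 445291)/((581 + 250²) + (-349/6 + (-1*133)/6)) = -435982/((581 + 62500) + (-349/6 + (⅙)*(-133))) = -435982/(63081 + (-349/6 - 133/6)) = -435982/(63081 - 241/3) = -435982/189002/3 = -435982*3/189002 = -653973/94501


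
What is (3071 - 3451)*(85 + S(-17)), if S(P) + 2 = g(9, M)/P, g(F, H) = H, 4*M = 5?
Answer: -535705/17 ≈ -31512.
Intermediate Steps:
M = 5/4 (M = (¼)*5 = 5/4 ≈ 1.2500)
S(P) = -2 + 5/(4*P)
(3071 - 3451)*(85 + S(-17)) = (3071 - 3451)*(85 + (-2 + (5/4)/(-17))) = -380*(85 + (-2 + (5/4)*(-1/17))) = -380*(85 + (-2 - 5/68)) = -380*(85 - 141/68) = -380*5639/68 = -535705/17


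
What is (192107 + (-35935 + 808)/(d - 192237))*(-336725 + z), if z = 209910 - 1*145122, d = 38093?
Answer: -8052646450398295/154144 ≈ -5.2241e+10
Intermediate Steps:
z = 64788 (z = 209910 - 145122 = 64788)
(192107 + (-35935 + 808)/(d - 192237))*(-336725 + z) = (192107 + (-35935 + 808)/(38093 - 192237))*(-336725 + 64788) = (192107 - 35127/(-154144))*(-271937) = (192107 - 35127*(-1/154144))*(-271937) = (192107 + 35127/154144)*(-271937) = (29612176535/154144)*(-271937) = -8052646450398295/154144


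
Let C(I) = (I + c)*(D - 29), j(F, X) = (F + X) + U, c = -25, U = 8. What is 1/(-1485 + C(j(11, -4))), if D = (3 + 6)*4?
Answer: -1/1555 ≈ -0.00064309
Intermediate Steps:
D = 36 (D = 9*4 = 36)
j(F, X) = 8 + F + X (j(F, X) = (F + X) + 8 = 8 + F + X)
C(I) = -175 + 7*I (C(I) = (I - 25)*(36 - 29) = (-25 + I)*7 = -175 + 7*I)
1/(-1485 + C(j(11, -4))) = 1/(-1485 + (-175 + 7*(8 + 11 - 4))) = 1/(-1485 + (-175 + 7*15)) = 1/(-1485 + (-175 + 105)) = 1/(-1485 - 70) = 1/(-1555) = -1/1555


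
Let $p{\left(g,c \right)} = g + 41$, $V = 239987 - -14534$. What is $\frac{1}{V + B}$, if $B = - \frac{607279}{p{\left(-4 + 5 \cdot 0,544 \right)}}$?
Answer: $\frac{37}{8809998} \approx 4.1998 \cdot 10^{-6}$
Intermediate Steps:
$V = 254521$ ($V = 239987 + 14534 = 254521$)
$p{\left(g,c \right)} = 41 + g$
$B = - \frac{607279}{37}$ ($B = - \frac{607279}{41 + \left(-4 + 5 \cdot 0\right)} = - \frac{607279}{41 + \left(-4 + 0\right)} = - \frac{607279}{41 - 4} = - \frac{607279}{37} \approx -16413.0$)
$\frac{1}{V + B} = \frac{1}{254521 - \frac{607279}{37}} = \frac{1}{\frac{8809998}{37}} = \frac{37}{8809998}$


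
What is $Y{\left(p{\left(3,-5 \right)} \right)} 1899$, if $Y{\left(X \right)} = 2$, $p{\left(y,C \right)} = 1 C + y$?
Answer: $3798$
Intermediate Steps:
$p{\left(y,C \right)} = C + y$
$Y{\left(p{\left(3,-5 \right)} \right)} 1899 = 2 \cdot 1899 = 3798$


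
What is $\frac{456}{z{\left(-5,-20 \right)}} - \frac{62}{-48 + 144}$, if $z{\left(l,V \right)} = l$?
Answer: $- \frac{22043}{240} \approx -91.846$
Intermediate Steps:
$\frac{456}{z{\left(-5,-20 \right)}} - \frac{62}{-48 + 144} = \frac{456}{-5} - \frac{62}{-48 + 144} = 456 \left(- \frac{1}{5}\right) - \frac{62}{96} = - \frac{456}{5} - \frac{31}{48} = - \frac{22043}{240}$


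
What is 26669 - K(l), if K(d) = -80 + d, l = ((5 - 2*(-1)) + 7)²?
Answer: 26553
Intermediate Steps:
l = 196 (l = ((5 + 2) + 7)² = (7 + 7)² = 14² = 196)
26669 - K(l) = 26669 - (-80 + 196) = 26669 - 1*116 = 26669 - 116 = 26553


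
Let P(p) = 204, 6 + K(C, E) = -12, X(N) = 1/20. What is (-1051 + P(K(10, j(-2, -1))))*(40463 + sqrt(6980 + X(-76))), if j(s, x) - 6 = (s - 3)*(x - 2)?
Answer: -34272161 - 5929*sqrt(14245)/10 ≈ -3.4343e+7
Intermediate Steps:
j(s, x) = 6 + (-3 + s)*(-2 + x) (j(s, x) = 6 + (s - 3)*(x - 2) = 6 + (-3 + s)*(-2 + x))
X(N) = 1/20
K(C, E) = -18 (K(C, E) = -6 - 12 = -18)
(-1051 + P(K(10, j(-2, -1))))*(40463 + sqrt(6980 + X(-76))) = (-1051 + 204)*(40463 + sqrt(6980 + 1/20)) = -847*(40463 + sqrt(139601/20)) = -847*(40463 + 7*sqrt(14245)/10) = -34272161 - 5929*sqrt(14245)/10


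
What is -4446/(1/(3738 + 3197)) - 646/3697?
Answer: -113989638616/3697 ≈ -3.0833e+7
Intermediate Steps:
-4446/(1/(3738 + 3197)) - 646/3697 = -4446/(1/6935) - 646*1/3697 = -4446/1/6935 - 646/3697 = -4446*6935 - 646/3697 = -30833010 - 646/3697 = -113989638616/3697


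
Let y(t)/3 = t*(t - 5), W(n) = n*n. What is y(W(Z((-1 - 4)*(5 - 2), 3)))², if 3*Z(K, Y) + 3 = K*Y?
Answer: 37159501824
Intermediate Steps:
Z(K, Y) = -1 + K*Y/3 (Z(K, Y) = -1 + (K*Y)/3 = -1 + K*Y/3)
W(n) = n²
y(t) = 3*t*(-5 + t) (y(t) = 3*(t*(t - 5)) = 3*(t*(-5 + t)) = 3*t*(-5 + t))
y(W(Z((-1 - 4)*(5 - 2), 3)))² = (3*(-1 + (⅓)*((-1 - 4)*(5 - 2))*3)²*(-5 + (-1 + (⅓)*((-1 - 4)*(5 - 2))*3)²))² = (3*(-1 + (⅓)*(-5*3)*3)²*(-5 + (-1 + (⅓)*(-5*3)*3)²))² = (3*(-1 + (⅓)*(-15)*3)²*(-5 + (-1 + (⅓)*(-15)*3)²))² = (3*(-1 - 15)²*(-5 + (-1 - 15)²))² = (3*(-16)²*(-5 + (-16)²))² = (3*256*(-5 + 256))² = (3*256*251)² = 192768² = 37159501824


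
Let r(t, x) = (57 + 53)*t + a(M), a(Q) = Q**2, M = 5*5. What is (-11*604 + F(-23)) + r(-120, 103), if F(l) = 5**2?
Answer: -19194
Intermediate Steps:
F(l) = 25
M = 25
r(t, x) = 625 + 110*t (r(t, x) = (57 + 53)*t + 25**2 = 110*t + 625 = 625 + 110*t)
(-11*604 + F(-23)) + r(-120, 103) = (-11*604 + 25) + (625 + 110*(-120)) = (-6644 + 25) + (625 - 13200) = -6619 - 12575 = -19194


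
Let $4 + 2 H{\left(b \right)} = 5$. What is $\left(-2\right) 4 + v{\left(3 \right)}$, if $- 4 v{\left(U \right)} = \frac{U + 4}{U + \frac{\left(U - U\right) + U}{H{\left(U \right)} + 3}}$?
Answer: $- \frac{913}{108} \approx -8.4537$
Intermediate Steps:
$H{\left(b \right)} = \frac{1}{2}$ ($H{\left(b \right)} = -2 + \frac{1}{2} \cdot 5 = -2 + \frac{5}{2} = \frac{1}{2}$)
$v{\left(U \right)} = - \frac{7 \left(4 + U\right)}{36 U}$ ($v{\left(U \right)} = - \frac{\left(U + 4\right) \frac{1}{U + \frac{\left(U - U\right) + U}{\frac{1}{2} + 3}}}{4} = - \frac{\left(4 + U\right) \frac{1}{U + \frac{0 + U}{\frac{7}{2}}}}{4} = - \frac{\left(4 + U\right) \frac{1}{U + U \frac{2}{7}}}{4} = - \frac{\left(4 + U\right) \frac{1}{U + \frac{2 U}{7}}}{4} = - \frac{\left(4 + U\right) \frac{1}{\frac{9}{7} U}}{4} = - \frac{\left(4 + U\right) \frac{7}{9 U}}{4} = - \frac{\frac{7}{9} \frac{1}{U} \left(4 + U\right)}{4} = - \frac{7 \left(4 + U\right)}{36 U}$)
$\left(-2\right) 4 + v{\left(3 \right)} = \left(-2\right) 4 + \frac{7 \left(-4 - 3\right)}{36 \cdot 3} = -8 + \frac{7}{36} \cdot \frac{1}{3} \left(-4 - 3\right) = -8 + \frac{7}{36} \cdot \frac{1}{3} \left(-7\right) = -8 - \frac{49}{108} = - \frac{913}{108}$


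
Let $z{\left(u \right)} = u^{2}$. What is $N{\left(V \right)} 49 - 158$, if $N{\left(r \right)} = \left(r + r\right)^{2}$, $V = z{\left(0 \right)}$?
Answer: $-158$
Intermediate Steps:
$V = 0$ ($V = 0^{2} = 0$)
$N{\left(r \right)} = 4 r^{2}$ ($N{\left(r \right)} = \left(2 r\right)^{2} = 4 r^{2}$)
$N{\left(V \right)} 49 - 158 = 4 \cdot 0^{2} \cdot 49 - 158 = 4 \cdot 0 \cdot 49 - 158 = 0 \cdot 49 - 158 = 0 - 158 = -158$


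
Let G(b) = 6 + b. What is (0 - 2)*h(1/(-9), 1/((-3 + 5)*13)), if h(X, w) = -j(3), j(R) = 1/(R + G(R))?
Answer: ⅙ ≈ 0.16667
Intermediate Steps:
j(R) = 1/(6 + 2*R) (j(R) = 1/(R + (6 + R)) = 1/(6 + 2*R))
h(X, w) = -1/12 (h(X, w) = -1/(2*(3 + 3)) = -1/(2*6) = -1*1/12 = -1/12)
(0 - 2)*h(1/(-9), 1/((-3 + 5)*13)) = (0 - 2)*(-1/12) = -2*(-1/12) = ⅙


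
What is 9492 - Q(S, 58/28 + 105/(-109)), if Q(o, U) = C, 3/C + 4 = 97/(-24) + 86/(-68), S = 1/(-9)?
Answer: 36042348/3797 ≈ 9492.3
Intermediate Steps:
S = -1/9 ≈ -0.11111
C = -1224/3797 (C = 3/(-4 + (97/(-24) + 86/(-68))) = 3/(-4 + (97*(-1/24) + 86*(-1/68))) = 3/(-4 + (-97/24 - 43/34)) = 3/(-4 - 2165/408) = 3/(-3797/408) = 3*(-408/3797) = -1224/3797 ≈ -0.32236)
Q(o, U) = -1224/3797
9492 - Q(S, 58/28 + 105/(-109)) = 9492 - 1*(-1224/3797) = 9492 + 1224/3797 = 36042348/3797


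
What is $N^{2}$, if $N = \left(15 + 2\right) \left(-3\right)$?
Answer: $2601$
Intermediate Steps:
$N = -51$ ($N = 17 \left(-3\right) = -51$)
$N^{2} = \left(-51\right)^{2} = 2601$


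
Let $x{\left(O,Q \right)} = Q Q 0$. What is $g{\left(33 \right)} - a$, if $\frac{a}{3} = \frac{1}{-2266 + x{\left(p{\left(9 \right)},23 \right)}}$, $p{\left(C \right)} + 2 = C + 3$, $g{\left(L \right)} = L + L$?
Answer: $\frac{149559}{2266} \approx 66.001$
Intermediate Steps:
$g{\left(L \right)} = 2 L$
$p{\left(C \right)} = 1 + C$ ($p{\left(C \right)} = -2 + \left(C + 3\right) = -2 + \left(3 + C\right) = 1 + C$)
$x{\left(O,Q \right)} = 0$ ($x{\left(O,Q \right)} = Q^{2} \cdot 0 = 0$)
$a = - \frac{3}{2266}$ ($a = \frac{3}{-2266 + 0} = \frac{3}{-2266} = 3 \left(- \frac{1}{2266}\right) = - \frac{3}{2266} \approx -0.0013239$)
$g{\left(33 \right)} - a = 2 \cdot 33 - - \frac{3}{2266} = 66 + \frac{3}{2266} = \frac{149559}{2266}$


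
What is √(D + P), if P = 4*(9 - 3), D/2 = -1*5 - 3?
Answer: 2*√2 ≈ 2.8284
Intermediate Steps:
D = -16 (D = 2*(-1*5 - 3) = 2*(-5 - 3) = 2*(-8) = -16)
P = 24 (P = 4*6 = 24)
√(D + P) = √(-16 + 24) = √8 = 2*√2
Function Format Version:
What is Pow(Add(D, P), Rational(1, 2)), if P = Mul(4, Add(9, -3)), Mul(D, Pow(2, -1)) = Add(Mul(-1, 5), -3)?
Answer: Mul(2, Pow(2, Rational(1, 2))) ≈ 2.8284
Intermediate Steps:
D = -16 (D = Mul(2, Add(Mul(-1, 5), -3)) = Mul(2, Add(-5, -3)) = Mul(2, -8) = -16)
P = 24 (P = Mul(4, 6) = 24)
Pow(Add(D, P), Rational(1, 2)) = Pow(Add(-16, 24), Rational(1, 2)) = Pow(8, Rational(1, 2)) = Mul(2, Pow(2, Rational(1, 2)))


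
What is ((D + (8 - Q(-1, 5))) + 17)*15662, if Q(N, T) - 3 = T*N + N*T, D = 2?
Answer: 532508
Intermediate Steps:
Q(N, T) = 3 + 2*N*T (Q(N, T) = 3 + (T*N + N*T) = 3 + (N*T + N*T) = 3 + 2*N*T)
((D + (8 - Q(-1, 5))) + 17)*15662 = ((2 + (8 - (3 + 2*(-1)*5))) + 17)*15662 = ((2 + (8 - (3 - 10))) + 17)*15662 = ((2 + (8 - 1*(-7))) + 17)*15662 = ((2 + (8 + 7)) + 17)*15662 = ((2 + 15) + 17)*15662 = (17 + 17)*15662 = 34*15662 = 532508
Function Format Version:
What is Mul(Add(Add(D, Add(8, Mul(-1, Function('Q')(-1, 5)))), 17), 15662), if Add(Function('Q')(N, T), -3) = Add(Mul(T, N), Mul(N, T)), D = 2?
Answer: 532508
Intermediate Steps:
Function('Q')(N, T) = Add(3, Mul(2, N, T)) (Function('Q')(N, T) = Add(3, Add(Mul(T, N), Mul(N, T))) = Add(3, Add(Mul(N, T), Mul(N, T))) = Add(3, Mul(2, N, T)))
Mul(Add(Add(D, Add(8, Mul(-1, Function('Q')(-1, 5)))), 17), 15662) = Mul(Add(Add(2, Add(8, Mul(-1, Add(3, Mul(2, -1, 5))))), 17), 15662) = Mul(Add(Add(2, Add(8, Mul(-1, Add(3, -10)))), 17), 15662) = Mul(Add(Add(2, Add(8, Mul(-1, -7))), 17), 15662) = Mul(Add(Add(2, Add(8, 7)), 17), 15662) = Mul(Add(Add(2, 15), 17), 15662) = Mul(Add(17, 17), 15662) = Mul(34, 15662) = 532508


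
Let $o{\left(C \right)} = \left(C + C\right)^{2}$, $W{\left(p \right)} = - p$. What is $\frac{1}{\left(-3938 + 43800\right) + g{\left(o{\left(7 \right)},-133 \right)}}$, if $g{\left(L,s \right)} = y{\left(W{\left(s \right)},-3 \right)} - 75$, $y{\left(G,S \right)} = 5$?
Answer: $\frac{1}{39792} \approx 2.5131 \cdot 10^{-5}$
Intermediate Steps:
$o{\left(C \right)} = 4 C^{2}$ ($o{\left(C \right)} = \left(2 C\right)^{2} = 4 C^{2}$)
$g{\left(L,s \right)} = -70$ ($g{\left(L,s \right)} = 5 - 75 = -70$)
$\frac{1}{\left(-3938 + 43800\right) + g{\left(o{\left(7 \right)},-133 \right)}} = \frac{1}{\left(-3938 + 43800\right) - 70} = \frac{1}{39862 - 70} = \frac{1}{39792}$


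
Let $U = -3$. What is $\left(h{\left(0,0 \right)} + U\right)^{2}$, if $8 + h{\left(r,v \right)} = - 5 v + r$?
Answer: $121$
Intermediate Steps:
$h{\left(r,v \right)} = -8 + r - 5 v$ ($h{\left(r,v \right)} = -8 + \left(- 5 v + r\right) = -8 + \left(r - 5 v\right) = -8 + r - 5 v$)
$\left(h{\left(0,0 \right)} + U\right)^{2} = \left(\left(-8 + 0 - 0\right) - 3\right)^{2} = \left(\left(-8 + 0 + 0\right) - 3\right)^{2} = \left(-8 - 3\right)^{2} = \left(-11\right)^{2} = 121$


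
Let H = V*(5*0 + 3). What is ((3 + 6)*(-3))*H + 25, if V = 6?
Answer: -461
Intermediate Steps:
H = 18 (H = 6*(5*0 + 3) = 6*(0 + 3) = 6*3 = 18)
((3 + 6)*(-3))*H + 25 = ((3 + 6)*(-3))*18 + 25 = (9*(-3))*18 + 25 = -27*18 + 25 = -486 + 25 = -461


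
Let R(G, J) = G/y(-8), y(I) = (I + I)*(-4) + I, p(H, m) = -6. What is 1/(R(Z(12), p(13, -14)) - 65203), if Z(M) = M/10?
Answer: -140/9128417 ≈ -1.5337e-5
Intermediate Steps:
Z(M) = M/10 (Z(M) = M*(⅒) = M/10)
y(I) = -7*I (y(I) = (2*I)*(-4) + I = -8*I + I = -7*I)
R(G, J) = G/56 (R(G, J) = G/((-7*(-8))) = G/56)
1/(R(Z(12), p(13, -14)) - 65203) = 1/(((⅒)*12)/56 - 65203) = 1/((1/56)*(6/5) - 65203) = 1/(3/140 - 65203) = 1/(-9128417/140) = -140/9128417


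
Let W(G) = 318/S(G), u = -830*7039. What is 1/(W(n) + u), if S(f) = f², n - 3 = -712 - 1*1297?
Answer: -2012018/11754953602501 ≈ -1.7116e-7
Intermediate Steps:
u = -5842370
n = -2006 (n = 3 + (-712 - 1*1297) = 3 + (-712 - 1297) = 3 - 2009 = -2006)
W(G) = 318/G² (W(G) = 318/(G²) = 318/G²)
1/(W(n) + u) = 1/(318/(-2006)² - 5842370) = 1/(318*(1/4024036) - 5842370) = 1/(159/2012018 - 5842370) = 1/(-11754953602501/2012018) = -2012018/11754953602501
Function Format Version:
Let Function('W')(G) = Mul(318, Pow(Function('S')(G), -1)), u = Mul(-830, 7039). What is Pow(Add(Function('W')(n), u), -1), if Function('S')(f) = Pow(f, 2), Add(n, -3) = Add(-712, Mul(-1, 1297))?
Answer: Rational(-2012018, 11754953602501) ≈ -1.7116e-7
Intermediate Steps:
u = -5842370
n = -2006 (n = Add(3, Add(-712, Mul(-1, 1297))) = Add(3, Add(-712, -1297)) = Add(3, -2009) = -2006)
Function('W')(G) = Mul(318, Pow(G, -2)) (Function('W')(G) = Mul(318, Pow(Pow(G, 2), -1)) = Mul(318, Pow(G, -2)))
Pow(Add(Function('W')(n), u), -1) = Pow(Add(Mul(318, Pow(-2006, -2)), -5842370), -1) = Pow(Add(Mul(318, Rational(1, 4024036)), -5842370), -1) = Pow(Add(Rational(159, 2012018), -5842370), -1) = Pow(Rational(-11754953602501, 2012018), -1) = Rational(-2012018, 11754953602501)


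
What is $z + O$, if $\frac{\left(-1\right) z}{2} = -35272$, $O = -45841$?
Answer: $24703$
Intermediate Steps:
$z = 70544$ ($z = \left(-2\right) \left(-35272\right) = 70544$)
$z + O = 70544 - 45841 = 24703$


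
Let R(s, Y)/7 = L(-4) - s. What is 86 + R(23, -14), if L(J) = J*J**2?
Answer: -523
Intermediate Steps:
L(J) = J**3
R(s, Y) = -448 - 7*s (R(s, Y) = 7*((-4)**3 - s) = 7*(-64 - s) = -448 - 7*s)
86 + R(23, -14) = 86 + (-448 - 7*23) = 86 + (-448 - 161) = 86 - 609 = -523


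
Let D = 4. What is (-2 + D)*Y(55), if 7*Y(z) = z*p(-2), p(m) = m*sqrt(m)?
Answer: -220*I*sqrt(2)/7 ≈ -44.447*I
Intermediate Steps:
p(m) = m**(3/2)
Y(z) = -2*I*z*sqrt(2)/7 (Y(z) = (z*(-2)**(3/2))/7 = (z*(-2*I*sqrt(2)))/7 = (-2*I*z*sqrt(2))/7 = -2*I*z*sqrt(2)/7)
(-2 + D)*Y(55) = (-2 + 4)*(-2/7*I*55*sqrt(2)) = 2*(-110*I*sqrt(2)/7) = -220*I*sqrt(2)/7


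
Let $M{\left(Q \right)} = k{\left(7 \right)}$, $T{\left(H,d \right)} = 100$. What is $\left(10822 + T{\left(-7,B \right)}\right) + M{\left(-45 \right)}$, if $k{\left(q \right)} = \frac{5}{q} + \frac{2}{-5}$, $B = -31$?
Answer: $\frac{382281}{35} \approx 10922.0$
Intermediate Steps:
$k{\left(q \right)} = - \frac{2}{5} + \frac{5}{q}$ ($k{\left(q \right)} = \frac{5}{q} + 2 \left(- \frac{1}{5}\right) = \frac{5}{q} - \frac{2}{5} = - \frac{2}{5} + \frac{5}{q}$)
$M{\left(Q \right)} = \frac{11}{35}$ ($M{\left(Q \right)} = - \frac{2}{5} + \frac{5}{7} = \frac{11}{35}$)
$\left(10822 + T{\left(-7,B \right)}\right) + M{\left(-45 \right)} = \left(10822 + 100\right) + \frac{11}{35} = 10922 + \frac{11}{35} = \frac{382281}{35}$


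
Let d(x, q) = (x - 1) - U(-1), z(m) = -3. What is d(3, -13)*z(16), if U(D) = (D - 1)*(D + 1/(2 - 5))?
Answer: 2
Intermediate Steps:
U(D) = (-1 + D)*(-1/3 + D) (U(D) = (-1 + D)*(D + 1/(-3)) = (-1 + D)*(D - 1/3) = (-1 + D)*(-1/3 + D))
d(x, q) = -11/3 + x (d(x, q) = (x - 1) - (1/3 + (-1)**2 - 4/3*(-1)) = (-1 + x) - (1/3 + 1 + 4/3) = (-1 + x) - 1*8/3 = (-1 + x) - 8/3 = -11/3 + x)
d(3, -13)*z(16) = (-11/3 + 3)*(-3) = -2/3*(-3) = 2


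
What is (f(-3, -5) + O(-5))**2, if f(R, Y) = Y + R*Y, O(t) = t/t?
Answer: 121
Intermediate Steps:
O(t) = 1
(f(-3, -5) + O(-5))**2 = (-5*(1 - 3) + 1)**2 = (-5*(-2) + 1)**2 = (10 + 1)**2 = 11**2 = 121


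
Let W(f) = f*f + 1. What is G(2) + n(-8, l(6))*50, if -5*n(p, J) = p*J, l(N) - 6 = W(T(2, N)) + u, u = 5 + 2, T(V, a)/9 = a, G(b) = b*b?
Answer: 234404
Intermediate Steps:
G(b) = b**2
T(V, a) = 9*a
W(f) = 1 + f**2 (W(f) = f**2 + 1 = 1 + f**2)
u = 7
l(N) = 14 + 81*N**2 (l(N) = 6 + ((1 + (9*N)**2) + 7) = 6 + ((1 + 81*N**2) + 7) = 6 + (8 + 81*N**2) = 14 + 81*N**2)
n(p, J) = -J*p/5 (n(p, J) = -p*J/5 = -J*p/5)
G(2) + n(-8, l(6))*50 = 2**2 - 1/5*(14 + 81*6**2)*(-8)*50 = 4 - 1/5*(14 + 81*36)*(-8)*50 = 4 - 1/5*(14 + 2916)*(-8)*50 = 4 - 1/5*2930*(-8)*50 = 4 + 4688*50 = 4 + 234400 = 234404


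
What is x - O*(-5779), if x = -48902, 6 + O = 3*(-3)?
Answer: -135587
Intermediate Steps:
O = -15 (O = -6 + 3*(-3) = -6 - 9 = -15)
x - O*(-5779) = -48902 - (-15)*(-5779) = -48902 - 1*86685 = -48902 - 86685 = -135587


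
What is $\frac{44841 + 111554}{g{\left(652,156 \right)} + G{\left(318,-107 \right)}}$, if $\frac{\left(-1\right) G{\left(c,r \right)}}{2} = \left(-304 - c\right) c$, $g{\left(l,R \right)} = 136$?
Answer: $\frac{156395}{395728} \approx 0.39521$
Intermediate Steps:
$G{\left(c,r \right)} = - 2 c \left(-304 - c\right)$ ($G{\left(c,r \right)} = - 2 \left(-304 - c\right) c = - 2 c \left(-304 - c\right)$)
$\frac{44841 + 111554}{g{\left(652,156 \right)} + G{\left(318,-107 \right)}} = \frac{44841 + 111554}{136 + 2 \cdot 318 \left(304 + 318\right)} = \frac{156395}{136 + 2 \cdot 318 \cdot 622} = \frac{156395}{136 + 395592} = \frac{156395}{395728}$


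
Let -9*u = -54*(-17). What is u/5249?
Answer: -102/5249 ≈ -0.019432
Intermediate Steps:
u = -102 (u = -(-6)*(-17) = -⅑*918 = -102)
u/5249 = -102/5249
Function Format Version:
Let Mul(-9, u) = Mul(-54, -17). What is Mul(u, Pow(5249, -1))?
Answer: Rational(-102, 5249) ≈ -0.019432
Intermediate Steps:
u = -102 (u = Mul(Rational(-1, 9), Mul(-54, -17)) = Mul(Rational(-1, 9), 918) = -102)
Mul(u, Pow(5249, -1)) = Mul(-102, Pow(5249, -1)) = Mul(-102, Rational(1, 5249)) = Rational(-102, 5249)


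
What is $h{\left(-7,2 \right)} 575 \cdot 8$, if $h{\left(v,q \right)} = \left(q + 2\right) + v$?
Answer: $-13800$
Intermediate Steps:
$h{\left(v,q \right)} = 2 + q + v$ ($h{\left(v,q \right)} = \left(2 + q\right) + v = 2 + q + v$)
$h{\left(-7,2 \right)} 575 \cdot 8 = \left(2 + 2 - 7\right) 575 \cdot 8 = \left(-3\right) 575 \cdot 8 = \left(-1725\right) 8 = -13800$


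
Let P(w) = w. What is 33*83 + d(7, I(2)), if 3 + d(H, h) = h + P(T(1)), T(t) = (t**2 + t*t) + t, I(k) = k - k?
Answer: 2739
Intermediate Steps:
I(k) = 0
T(t) = t + 2*t**2 (T(t) = (t**2 + t**2) + t = 2*t**2 + t = t + 2*t**2)
d(H, h) = h (d(H, h) = -3 + (h + 1*(1 + 2*1)) = -3 + (h + 1*(1 + 2)) = -3 + (h + 1*3) = -3 + (h + 3) = -3 + (3 + h) = h)
33*83 + d(7, I(2)) = 33*83 + 0 = 2739 + 0 = 2739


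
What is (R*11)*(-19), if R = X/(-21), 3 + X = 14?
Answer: 2299/21 ≈ 109.48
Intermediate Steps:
X = 11 (X = -3 + 14 = 11)
R = -11/21 (R = 11/(-21) = 11*(-1/21) = -11/21 ≈ -0.52381)
(R*11)*(-19) = -11/21*11*(-19) = -121/21*(-19) = 2299/21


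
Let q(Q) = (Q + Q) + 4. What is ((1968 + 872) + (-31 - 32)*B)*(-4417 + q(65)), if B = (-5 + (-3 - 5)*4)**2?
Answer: 357232181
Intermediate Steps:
q(Q) = 4 + 2*Q (q(Q) = 2*Q + 4 = 4 + 2*Q)
B = 1369 (B = (-5 - 8*4)**2 = (-5 - 32)**2 = (-37)**2 = 1369)
((1968 + 872) + (-31 - 32)*B)*(-4417 + q(65)) = ((1968 + 872) + (-31 - 32)*1369)*(-4417 + (4 + 2*65)) = (2840 - 63*1369)*(-4417 + (4 + 130)) = (2840 - 86247)*(-4417 + 134) = -83407*(-4283) = 357232181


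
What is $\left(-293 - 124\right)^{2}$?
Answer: $173889$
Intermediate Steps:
$\left(-293 - 124\right)^{2} = \left(-417\right)^{2} = 173889$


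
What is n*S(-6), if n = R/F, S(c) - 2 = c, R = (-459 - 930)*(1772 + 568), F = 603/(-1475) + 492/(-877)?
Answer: -5605940106000/418177 ≈ -1.3406e+7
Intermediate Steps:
F = -1254531/1293575 (F = 603*(-1/1475) + 492*(-1/877) = -603/1475 - 492/877 = -1254531/1293575 ≈ -0.96982)
R = -3250260 (R = -1389*2340 = -3250260)
S(c) = 2 + c
n = 1401485026500/418177 (n = -3250260/(-1254531/1293575) = -3250260*(-1293575/1254531) = 1401485026500/418177 ≈ 3.3514e+6)
n*S(-6) = 1401485026500*(2 - 6)/418177 = (1401485026500/418177)*(-4) = -5605940106000/418177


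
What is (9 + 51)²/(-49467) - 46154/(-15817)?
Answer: 742052906/260806513 ≈ 2.8452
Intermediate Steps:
(9 + 51)²/(-49467) - 46154/(-15817) = 60²*(-1/49467) - 46154*(-1/15817) = 3600*(-1/49467) + 46154/15817 = -1200/16489 + 46154/15817 = 742052906/260806513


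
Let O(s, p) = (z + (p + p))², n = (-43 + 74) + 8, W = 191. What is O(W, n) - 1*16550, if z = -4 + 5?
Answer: -10309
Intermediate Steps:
n = 39 (n = 31 + 8 = 39)
z = 1
O(s, p) = (1 + 2*p)² (O(s, p) = (1 + (p + p))² = (1 + 2*p)²)
O(W, n) - 1*16550 = (1 + 2*39)² - 1*16550 = (1 + 78)² - 16550 = 79² - 16550 = 6241 - 16550 = -10309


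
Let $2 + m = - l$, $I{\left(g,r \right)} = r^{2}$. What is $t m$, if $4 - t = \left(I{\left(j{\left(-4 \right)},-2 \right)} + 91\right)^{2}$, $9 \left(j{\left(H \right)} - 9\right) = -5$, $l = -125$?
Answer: $-1109583$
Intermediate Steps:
$j{\left(H \right)} = \frac{76}{9}$ ($j{\left(H \right)} = 9 + \frac{1}{9} \left(-5\right) = 9 - \frac{5}{9} = \frac{76}{9}$)
$m = 123$ ($m = -2 - -125 = -2 + 125 = 123$)
$t = -9021$ ($t = 4 - \left(\left(-2\right)^{2} + 91\right)^{2} = 4 - \left(4 + 91\right)^{2} = 4 - 95^{2} = 4 - 9025 = -9021$)
$t m = \left(-9021\right) 123 = -1109583$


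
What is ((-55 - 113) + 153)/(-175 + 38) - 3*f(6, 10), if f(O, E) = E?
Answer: -4095/137 ≈ -29.891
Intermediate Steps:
((-55 - 113) + 153)/(-175 + 38) - 3*f(6, 10) = ((-55 - 113) + 153)/(-175 + 38) - 3*10 = (-168 + 153)/(-137) - 30 = -15*(-1/137) - 30 = 15/137 - 30 = -4095/137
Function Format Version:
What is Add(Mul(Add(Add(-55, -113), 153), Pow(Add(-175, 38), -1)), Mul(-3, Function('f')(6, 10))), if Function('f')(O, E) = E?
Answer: Rational(-4095, 137) ≈ -29.891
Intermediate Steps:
Add(Mul(Add(Add(-55, -113), 153), Pow(Add(-175, 38), -1)), Mul(-3, Function('f')(6, 10))) = Add(Mul(Add(Add(-55, -113), 153), Pow(Add(-175, 38), -1)), Mul(-3, 10)) = Add(Mul(Add(-168, 153), Pow(-137, -1)), -30) = Add(Mul(-15, Rational(-1, 137)), -30) = Add(Rational(15, 137), -30) = Rational(-4095, 137)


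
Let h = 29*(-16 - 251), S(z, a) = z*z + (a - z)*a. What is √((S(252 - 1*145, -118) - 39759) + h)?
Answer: I*√9503 ≈ 97.483*I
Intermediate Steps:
S(z, a) = z² + a*(a - z)
h = -7743 (h = 29*(-267) = -7743)
√((S(252 - 1*145, -118) - 39759) + h) = √((((-118)² + (252 - 1*145)² - 1*(-118)*(252 - 1*145)) - 39759) - 7743) = √(((13924 + (252 - 145)² - 1*(-118)*(252 - 145)) - 39759) - 7743) = √(((13924 + 107² - 1*(-118)*107) - 39759) - 7743) = √(((13924 + 11449 + 12626) - 39759) - 7743) = √((37999 - 39759) - 7743) = √(-1760 - 7743) = √(-9503) = I*√9503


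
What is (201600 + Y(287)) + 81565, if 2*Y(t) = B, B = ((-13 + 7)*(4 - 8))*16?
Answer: 283357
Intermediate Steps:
B = 384 (B = -6*(-4)*16 = 24*16 = 384)
Y(t) = 192 (Y(t) = (1/2)*384 = 192)
(201600 + Y(287)) + 81565 = (201600 + 192) + 81565 = 201792 + 81565 = 283357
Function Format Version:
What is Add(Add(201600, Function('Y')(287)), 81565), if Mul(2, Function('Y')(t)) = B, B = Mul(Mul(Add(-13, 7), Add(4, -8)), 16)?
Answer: 283357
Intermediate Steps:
B = 384 (B = Mul(Mul(-6, -4), 16) = Mul(24, 16) = 384)
Function('Y')(t) = 192 (Function('Y')(t) = Mul(Rational(1, 2), 384) = 192)
Add(Add(201600, Function('Y')(287)), 81565) = Add(Add(201600, 192), 81565) = Add(201792, 81565) = 283357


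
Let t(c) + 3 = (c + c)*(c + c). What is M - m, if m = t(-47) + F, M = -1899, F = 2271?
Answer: -13003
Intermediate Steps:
t(c) = -3 + 4*c² (t(c) = -3 + (c + c)*(c + c) = -3 + (2*c)*(2*c) = -3 + 4*c²)
m = 11104 (m = (-3 + 4*(-47)²) + 2271 = (-3 + 4*2209) + 2271 = (-3 + 8836) + 2271 = 8833 + 2271 = 11104)
M - m = -1899 - 1*11104 = -1899 - 11104 = -13003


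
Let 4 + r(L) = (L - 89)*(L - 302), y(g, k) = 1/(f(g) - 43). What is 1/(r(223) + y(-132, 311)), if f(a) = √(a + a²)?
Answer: -163541327/1731902197559 - 2*√4323/1731902197559 ≈ -9.4429e-5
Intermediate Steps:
y(g, k) = 1/(-43 + √(g*(1 + g))) (y(g, k) = 1/(√(g*(1 + g)) - 43) = 1/(-43 + √(g*(1 + g))))
r(L) = -4 + (-302 + L)*(-89 + L) (r(L) = -4 + (L - 89)*(L - 302) = -4 + (-89 + L)*(-302 + L) = -4 + (-302 + L)*(-89 + L))
1/(r(223) + y(-132, 311)) = 1/((26874 + 223² - 391*223) + 1/(-43 + √(-132*(1 - 132)))) = 1/((26874 + 49729 - 87193) + 1/(-43 + √(-132*(-131)))) = 1/(-10590 + 1/(-43 + √17292)) = 1/(-10590 + 1/(-43 + 2*√4323))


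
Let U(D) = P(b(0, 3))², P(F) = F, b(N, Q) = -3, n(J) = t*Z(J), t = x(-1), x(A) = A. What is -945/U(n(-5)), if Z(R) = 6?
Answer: -105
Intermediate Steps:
t = -1
n(J) = -6 (n(J) = -1*6 = -6)
U(D) = 9 (U(D) = (-3)² = 9)
-945/U(n(-5)) = -945/9 = -945*⅑ = -105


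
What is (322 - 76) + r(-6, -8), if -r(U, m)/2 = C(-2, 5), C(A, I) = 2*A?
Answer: 254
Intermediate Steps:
r(U, m) = 8 (r(U, m) = -4*(-2) = -2*(-4) = 8)
(322 - 76) + r(-6, -8) = (322 - 76) + 8 = 246 + 8 = 254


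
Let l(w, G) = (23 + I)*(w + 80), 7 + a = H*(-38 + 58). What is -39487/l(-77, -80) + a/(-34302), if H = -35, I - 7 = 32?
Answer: -37620877/177227 ≈ -212.28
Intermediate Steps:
I = 39 (I = 7 + 32 = 39)
a = -707 (a = -7 - 35*(-38 + 58) = -7 - 35*20 = -7 - 700 = -707)
l(w, G) = 4960 + 62*w (l(w, G) = (23 + 39)*(w + 80) = 62*(80 + w) = 4960 + 62*w)
-39487/l(-77, -80) + a/(-34302) = -39487/(4960 + 62*(-77)) - 707/(-34302) = -39487/(4960 - 4774) - 707*(-1/34302) = -39487/186 + 707/34302 = -37620877/177227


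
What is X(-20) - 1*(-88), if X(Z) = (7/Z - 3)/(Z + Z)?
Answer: 70467/800 ≈ 88.084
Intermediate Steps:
X(Z) = (-3 + 7/Z)/(2*Z) (X(Z) = (-3 + 7/Z)/((2*Z)) = (-3 + 7/Z)*(1/(2*Z)) = (-3 + 7/Z)/(2*Z))
X(-20) - 1*(-88) = (½)*(7 - 3*(-20))/(-20)² - 1*(-88) = (½)*(1/400)*(7 + 60) + 88 = (½)*(1/400)*67 + 88 = 67/800 + 88 = 70467/800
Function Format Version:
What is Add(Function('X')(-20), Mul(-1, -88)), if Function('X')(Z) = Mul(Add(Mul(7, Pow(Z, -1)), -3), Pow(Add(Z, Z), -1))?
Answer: Rational(70467, 800) ≈ 88.084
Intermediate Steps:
Function('X')(Z) = Mul(Rational(1, 2), Pow(Z, -1), Add(-3, Mul(7, Pow(Z, -1)))) (Function('X')(Z) = Mul(Add(-3, Mul(7, Pow(Z, -1))), Pow(Mul(2, Z), -1)) = Mul(Add(-3, Mul(7, Pow(Z, -1))), Mul(Rational(1, 2), Pow(Z, -1))) = Mul(Rational(1, 2), Pow(Z, -1), Add(-3, Mul(7, Pow(Z, -1)))))
Add(Function('X')(-20), Mul(-1, -88)) = Add(Mul(Rational(1, 2), Pow(-20, -2), Add(7, Mul(-3, -20))), Mul(-1, -88)) = Add(Mul(Rational(1, 2), Rational(1, 400), Add(7, 60)), 88) = Add(Mul(Rational(1, 2), Rational(1, 400), 67), 88) = Add(Rational(67, 800), 88) = Rational(70467, 800)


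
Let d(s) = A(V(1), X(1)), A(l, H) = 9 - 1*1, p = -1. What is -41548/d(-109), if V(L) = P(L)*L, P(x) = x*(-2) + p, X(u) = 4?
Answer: -10387/2 ≈ -5193.5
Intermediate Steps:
P(x) = -1 - 2*x (P(x) = x*(-2) - 1 = -2*x - 1 = -1 - 2*x)
V(L) = L*(-1 - 2*L) (V(L) = (-1 - 2*L)*L = L*(-1 - 2*L))
A(l, H) = 8 (A(l, H) = 9 - 1 = 8)
d(s) = 8
-41548/d(-109) = -41548/8 = -41548*1/8 = -10387/2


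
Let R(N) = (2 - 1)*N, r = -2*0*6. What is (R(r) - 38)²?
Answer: 1444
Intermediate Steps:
r = 0 (r = 0*6 = 0)
R(N) = N (R(N) = 1*N = N)
(R(r) - 38)² = (0 - 38)² = (-38)² = 1444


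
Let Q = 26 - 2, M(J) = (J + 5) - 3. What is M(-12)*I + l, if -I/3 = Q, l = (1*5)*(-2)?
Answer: 710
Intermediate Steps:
M(J) = 2 + J (M(J) = (5 + J) - 3 = 2 + J)
l = -10 (l = 5*(-2) = -10)
Q = 24
I = -72 (I = -3*24 = -72)
M(-12)*I + l = (2 - 12)*(-72) - 10 = -10*(-72) - 10 = 720 - 10 = 710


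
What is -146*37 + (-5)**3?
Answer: -5527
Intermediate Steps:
-146*37 + (-5)**3 = -5402 - 125 = -5527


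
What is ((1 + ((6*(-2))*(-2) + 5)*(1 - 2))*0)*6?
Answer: 0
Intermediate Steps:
((1 + ((6*(-2))*(-2) + 5)*(1 - 2))*0)*6 = ((1 + (-12*(-2) + 5)*(-1))*0)*6 = ((1 + (24 + 5)*(-1))*0)*6 = ((1 + 29*(-1))*0)*6 = ((1 - 29)*0)*6 = -28*0*6 = 0*6 = 0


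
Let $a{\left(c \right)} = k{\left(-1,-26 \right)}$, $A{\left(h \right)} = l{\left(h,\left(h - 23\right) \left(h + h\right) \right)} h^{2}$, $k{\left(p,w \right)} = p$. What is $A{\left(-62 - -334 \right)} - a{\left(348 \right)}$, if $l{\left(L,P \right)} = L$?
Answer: $20123649$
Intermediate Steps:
$A{\left(h \right)} = h^{3}$ ($A{\left(h \right)} = h h^{2} = h^{3}$)
$a{\left(c \right)} = -1$
$A{\left(-62 - -334 \right)} - a{\left(348 \right)} = \left(-62 - -334\right)^{3} - -1 = \left(-62 + 334\right)^{3} + 1 = 272^{3} + 1 = 20123648 + 1 = 20123649$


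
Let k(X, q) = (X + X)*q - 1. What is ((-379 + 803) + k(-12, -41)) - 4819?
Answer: -3412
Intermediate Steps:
k(X, q) = -1 + 2*X*q (k(X, q) = (2*X)*q - 1 = 2*X*q - 1 = -1 + 2*X*q)
((-379 + 803) + k(-12, -41)) - 4819 = ((-379 + 803) + (-1 + 2*(-12)*(-41))) - 4819 = (424 + (-1 + 984)) - 4819 = (424 + 983) - 4819 = 1407 - 4819 = -3412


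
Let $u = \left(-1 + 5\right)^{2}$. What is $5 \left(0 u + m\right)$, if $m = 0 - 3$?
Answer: $-15$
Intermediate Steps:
$m = -3$
$u = 16$ ($u = 4^{2} = 16$)
$5 \left(0 u + m\right) = 5 \left(0 \cdot 16 - 3\right) = 5 \left(0 - 3\right) = 5 \left(-3\right) = -15$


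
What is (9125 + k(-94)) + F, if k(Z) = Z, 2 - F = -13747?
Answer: 22780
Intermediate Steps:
F = 13749 (F = 2 - 1*(-13747) = 2 + 13747 = 13749)
(9125 + k(-94)) + F = (9125 - 94) + 13749 = 9031 + 13749 = 22780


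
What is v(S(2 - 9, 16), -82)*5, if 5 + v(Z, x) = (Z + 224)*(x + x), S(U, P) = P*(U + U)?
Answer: -25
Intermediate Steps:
S(U, P) = 2*P*U (S(U, P) = P*(2*U) = 2*P*U)
v(Z, x) = -5 + 2*x*(224 + Z) (v(Z, x) = -5 + (Z + 224)*(x + x) = -5 + (224 + Z)*(2*x) = -5 + 2*x*(224 + Z))
v(S(2 - 9, 16), -82)*5 = (-5 + 448*(-82) + 2*(2*16*(2 - 9))*(-82))*5 = (-5 - 36736 + 2*(2*16*(-7))*(-82))*5 = (-5 - 36736 + 2*(-224)*(-82))*5 = (-5 - 36736 + 36736)*5 = -5*5 = -25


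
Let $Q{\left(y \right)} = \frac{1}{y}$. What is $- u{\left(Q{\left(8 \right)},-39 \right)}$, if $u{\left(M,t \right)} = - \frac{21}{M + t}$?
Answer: $- \frac{168}{311} \approx -0.54019$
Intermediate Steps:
$- u{\left(Q{\left(8 \right)},-39 \right)} = - \frac{-21}{\frac{1}{8} - 39} = - \frac{-21}{- \frac{311}{8}} = - \frac{\left(-21\right) \left(-8\right)}{311} = \left(-1\right) \frac{168}{311} = - \frac{168}{311}$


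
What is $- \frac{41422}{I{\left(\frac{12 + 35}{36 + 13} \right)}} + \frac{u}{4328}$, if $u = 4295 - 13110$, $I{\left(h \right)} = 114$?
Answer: $- \frac{90139663}{246696} \approx -365.39$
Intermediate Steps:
$u = -8815$
$- \frac{41422}{I{\left(\frac{12 + 35}{36 + 13} \right)}} + \frac{u}{4328} = - \frac{41422}{114} - \frac{8815}{4328} = \left(-41422\right) \frac{1}{114} - \frac{8815}{4328} = - \frac{20711}{57} - \frac{8815}{4328} = - \frac{90139663}{246696}$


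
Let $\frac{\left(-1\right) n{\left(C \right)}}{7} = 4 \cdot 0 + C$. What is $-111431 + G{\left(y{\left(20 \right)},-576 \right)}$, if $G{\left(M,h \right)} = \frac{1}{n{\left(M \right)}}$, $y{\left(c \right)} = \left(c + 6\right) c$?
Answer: $- \frac{405608841}{3640} \approx -1.1143 \cdot 10^{5}$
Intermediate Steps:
$n{\left(C \right)} = - 7 C$ ($n{\left(C \right)} = - 7 \left(4 \cdot 0 + C\right) = - 7 \left(0 + C\right) = - 7 C$)
$y{\left(c \right)} = c \left(6 + c\right)$ ($y{\left(c \right)} = \left(6 + c\right) c = c \left(6 + c\right)$)
$G{\left(M,h \right)} = - \frac{1}{7 M}$ ($G{\left(M,h \right)} = \frac{1}{\left(-7\right) M} = - \frac{1}{7 M}$)
$-111431 + G{\left(y{\left(20 \right)},-576 \right)} = -111431 - \frac{1}{7 \cdot 20 \left(6 + 20\right)} = -111431 - \frac{1}{7 \cdot 20 \cdot 26} = -111431 - \frac{1}{7 \cdot 520} = -111431 - \frac{1}{3640} = - \frac{405608841}{3640}$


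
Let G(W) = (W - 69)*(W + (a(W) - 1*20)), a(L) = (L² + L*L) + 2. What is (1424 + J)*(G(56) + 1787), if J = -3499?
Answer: 166504225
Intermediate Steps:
a(L) = 2 + 2*L² (a(L) = (L² + L²) + 2 = 2*L² + 2 = 2 + 2*L²)
G(W) = (-69 + W)*(-18 + W + 2*W²) (G(W) = (W - 69)*(W + ((2 + 2*W²) - 1*20)) = (-69 + W)*(W + ((2 + 2*W²) - 20)) = (-69 + W)*(W + (-18 + 2*W²)) = (-69 + W)*(-18 + W + 2*W²))
(1424 + J)*(G(56) + 1787) = (1424 - 3499)*((1242 - 137*56² - 87*56 + 2*56³) + 1787) = -2075*((1242 - 137*3136 - 4872 + 2*175616) + 1787) = -2075*((1242 - 429632 - 4872 + 351232) + 1787) = -2075*(-82030 + 1787) = -2075*(-80243) = 166504225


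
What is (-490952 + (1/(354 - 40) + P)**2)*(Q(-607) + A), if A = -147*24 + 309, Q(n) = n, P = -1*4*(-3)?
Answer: 92573318333303/49298 ≈ 1.8778e+9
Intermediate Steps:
P = 12 (P = -4*(-3) = 12)
A = -3219 (A = -3528 + 309 = -3219)
(-490952 + (1/(354 - 40) + P)**2)*(Q(-607) + A) = (-490952 + (1/(354 - 40) + 12)**2)*(-607 - 3219) = (-490952 + (1/314 + 12)**2)*(-3826) = (-490952 + (3769/314)**2)*(-3826) = (-490952 + 14205361/98596)*(-3826) = -48391698031/98596*(-3826) = 92573318333303/49298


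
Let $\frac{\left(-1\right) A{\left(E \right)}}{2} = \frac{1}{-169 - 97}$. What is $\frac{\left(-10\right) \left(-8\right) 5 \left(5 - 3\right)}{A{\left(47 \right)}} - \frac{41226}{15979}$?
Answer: $\frac{1700124374}{15979} \approx 1.064 \cdot 10^{5}$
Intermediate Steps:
$A{\left(E \right)} = \frac{1}{133}$ ($A{\left(E \right)} = - \frac{2}{-169 - 97} = - \frac{2}{-266} = \left(-2\right) \left(- \frac{1}{266}\right) = \frac{1}{133}$)
$\frac{\left(-10\right) \left(-8\right) 5 \left(5 - 3\right)}{A{\left(47 \right)}} - \frac{41226}{15979} = \left(-10\right) \left(-8\right) 5 \left(5 - 3\right) \frac{1}{\frac{1}{133}} - \frac{41226}{15979} = 80 \cdot 5 \cdot 2 \cdot 133 - \frac{41226}{15979} = 80 \cdot 10 \cdot 133 - \frac{41226}{15979} = 800 \cdot 133 - \frac{41226}{15979} = 106400 - \frac{41226}{15979} = \frac{1700124374}{15979}$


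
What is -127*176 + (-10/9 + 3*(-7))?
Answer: -201367/9 ≈ -22374.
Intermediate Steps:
-127*176 + (-10/9 + 3*(-7)) = -22352 + (-10*⅑ - 21) = -22352 + (-10/9 - 21) = -22352 - 199/9 = -201367/9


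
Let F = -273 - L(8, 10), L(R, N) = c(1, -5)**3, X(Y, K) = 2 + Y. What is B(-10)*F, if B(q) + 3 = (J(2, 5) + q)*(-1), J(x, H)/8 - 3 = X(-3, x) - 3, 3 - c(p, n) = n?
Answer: -11775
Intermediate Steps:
c(p, n) = 3 - n
J(x, H) = -8 (J(x, H) = 24 + 8*((2 - 3) - 3) = 24 + 8*(-1 - 3) = 24 + 8*(-4) = 24 - 32 = -8)
L(R, N) = 512 (L(R, N) = (3 - 1*(-5))**3 = (3 + 5)**3 = 8**3 = 512)
F = -785 (F = -273 - 1*512 = -273 - 512 = -785)
B(q) = 5 - q (B(q) = -3 + (-8 + q)*(-1) = -3 + (8 - q) = 5 - q)
B(-10)*F = (5 - 1*(-10))*(-785) = (5 + 10)*(-785) = 15*(-785) = -11775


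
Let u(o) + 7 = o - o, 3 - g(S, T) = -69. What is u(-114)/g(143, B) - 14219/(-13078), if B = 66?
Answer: 466111/470808 ≈ 0.99002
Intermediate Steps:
g(S, T) = 72 (g(S, T) = 3 - 1*(-69) = 3 + 69 = 72)
u(o) = -7 (u(o) = -7 + (o - o) = -7 + 0 = -7)
u(-114)/g(143, B) - 14219/(-13078) = -7/72 - 14219/(-13078) = -7*1/72 - 14219*(-1/13078) = -7/72 + 14219/13078 = 466111/470808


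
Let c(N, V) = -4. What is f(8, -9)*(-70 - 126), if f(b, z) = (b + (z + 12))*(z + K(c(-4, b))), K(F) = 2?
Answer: 15092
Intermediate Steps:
f(b, z) = (2 + z)*(12 + b + z) (f(b, z) = (b + (z + 12))*(z + 2) = (b + (12 + z))*(2 + z) = (12 + b + z)*(2 + z) = (2 + z)*(12 + b + z))
f(8, -9)*(-70 - 126) = (24 + (-9)² + 2*8 + 14*(-9) + 8*(-9))*(-70 - 126) = (24 + 81 + 16 - 126 - 72)*(-196) = -77*(-196) = 15092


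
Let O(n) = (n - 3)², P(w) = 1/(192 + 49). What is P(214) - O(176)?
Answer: -7212888/241 ≈ -29929.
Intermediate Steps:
P(w) = 1/241
O(n) = (-3 + n)²
P(214) - O(176) = 1/241 - (-3 + 176)² = 1/241 - 1*173² = 1/241 - 1*29929 = 1/241 - 29929 = -7212888/241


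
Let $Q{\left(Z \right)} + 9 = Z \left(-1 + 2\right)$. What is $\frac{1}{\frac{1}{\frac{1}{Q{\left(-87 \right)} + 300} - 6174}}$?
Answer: $- \frac{1259495}{204} \approx -6174.0$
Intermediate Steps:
$Q{\left(Z \right)} = -9 + Z$ ($Q{\left(Z \right)} = -9 + Z \left(-1 + 2\right) = -9 + Z 1 = -9 + Z$)
$\frac{1}{\frac{1}{\frac{1}{Q{\left(-87 \right)} + 300} - 6174}} = \frac{1}{\frac{1}{\frac{1}{\left(-9 - 87\right) + 300} - 6174}} = \frac{1}{\frac{1}{\frac{1}{-96 + 300} - 6174}} = \frac{1}{\frac{1}{\frac{1}{204} - 6174}} = \frac{1}{\frac{1}{- \frac{1259495}{204}}} = \frac{1}{- \frac{204}{1259495}} = - \frac{1259495}{204}$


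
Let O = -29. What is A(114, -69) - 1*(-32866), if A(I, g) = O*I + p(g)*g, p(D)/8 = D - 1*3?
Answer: 69304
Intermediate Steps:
p(D) = -24 + 8*D (p(D) = 8*(D - 1*3) = 8*(D - 3) = 8*(-3 + D) = -24 + 8*D)
A(I, g) = -29*I + g*(-24 + 8*g) (A(I, g) = -29*I + (-24 + 8*g)*g = -29*I + g*(-24 + 8*g))
A(114, -69) - 1*(-32866) = (-29*114 + 8*(-69)*(-3 - 69)) - 1*(-32866) = (-3306 + 8*(-69)*(-72)) + 32866 = (-3306 + 39744) + 32866 = 36438 + 32866 = 69304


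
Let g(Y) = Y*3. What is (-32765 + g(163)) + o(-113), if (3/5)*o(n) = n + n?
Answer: -97958/3 ≈ -32653.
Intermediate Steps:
g(Y) = 3*Y
o(n) = 10*n/3 (o(n) = 5*(n + n)/3 = 5*(2*n)/3 = 10*n/3)
(-32765 + g(163)) + o(-113) = (-32765 + 3*163) + (10/3)*(-113) = (-32765 + 489) - 1130/3 = -32276 - 1130/3 = -97958/3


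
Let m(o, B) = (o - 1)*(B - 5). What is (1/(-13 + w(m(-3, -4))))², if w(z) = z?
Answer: 1/529 ≈ 0.0018904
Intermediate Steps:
m(o, B) = (-1 + o)*(-5 + B)
(1/(-13 + w(m(-3, -4))))² = (1/(-13 + (5 - 1*(-4) - 5*(-3) - 4*(-3))))² = (1/(-13 + (5 + 4 + 15 + 12)))² = (1/(-13 + 36))² = (1/23)² = 1/529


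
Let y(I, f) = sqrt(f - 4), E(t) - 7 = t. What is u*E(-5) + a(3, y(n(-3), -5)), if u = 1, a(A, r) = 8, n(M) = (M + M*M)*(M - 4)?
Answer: 10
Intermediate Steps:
n(M) = (-4 + M)*(M + M**2) (n(M) = (M + M**2)*(-4 + M) = (-4 + M)*(M + M**2))
E(t) = 7 + t
y(I, f) = sqrt(-4 + f)
u*E(-5) + a(3, y(n(-3), -5)) = 1*(7 - 5) + 8 = 1*2 + 8 = 2 + 8 = 10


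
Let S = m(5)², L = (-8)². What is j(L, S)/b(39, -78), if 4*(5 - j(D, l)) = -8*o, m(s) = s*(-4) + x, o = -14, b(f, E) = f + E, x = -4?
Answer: 23/39 ≈ 0.58974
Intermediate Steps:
b(f, E) = E + f
m(s) = -4 - 4*s (m(s) = s*(-4) - 4 = -4*s - 4 = -4 - 4*s)
L = 64
S = 576 (S = (-4 - 4*5)² = (-4 - 20)² = (-24)² = 576)
j(D, l) = -23 (j(D, l) = 5 - (-2)*(-14) = 5 - ¼*112 = 5 - 28 = -23)
j(L, S)/b(39, -78) = -23/(-78 + 39) = -23/(-39) = -23*(-1/39) = 23/39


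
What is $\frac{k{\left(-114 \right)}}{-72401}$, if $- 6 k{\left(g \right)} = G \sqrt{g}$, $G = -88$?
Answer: $- \frac{44 i \sqrt{114}}{217203} \approx - 0.0021629 i$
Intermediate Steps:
$k{\left(g \right)} = \frac{44 \sqrt{g}}{3}$ ($k{\left(g \right)} = - \frac{\left(-88\right) \sqrt{g}}{6} = \frac{44 \sqrt{g}}{3}$)
$\frac{k{\left(-114 \right)}}{-72401} = \frac{\frac{44}{3} \sqrt{-114}}{-72401} = \frac{44 i \sqrt{114}}{3} \left(- \frac{1}{72401}\right) = - \frac{44 i \sqrt{114}}{217203}$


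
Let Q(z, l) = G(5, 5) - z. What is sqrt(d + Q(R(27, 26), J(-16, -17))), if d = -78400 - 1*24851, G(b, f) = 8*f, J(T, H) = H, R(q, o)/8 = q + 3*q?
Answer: 5*I*sqrt(4163) ≈ 322.61*I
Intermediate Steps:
R(q, o) = 32*q (R(q, o) = 8*(q + 3*q) = 8*(4*q) = 32*q)
d = -103251 (d = -78400 - 24851 = -103251)
Q(z, l) = 40 - z (Q(z, l) = 8*5 - z = 40 - z)
sqrt(d + Q(R(27, 26), J(-16, -17))) = sqrt(-103251 + (40 - 32*27)) = sqrt(-103251 + (40 - 1*864)) = sqrt(-103251 + (40 - 864)) = sqrt(-103251 - 824) = sqrt(-104075) = 5*I*sqrt(4163)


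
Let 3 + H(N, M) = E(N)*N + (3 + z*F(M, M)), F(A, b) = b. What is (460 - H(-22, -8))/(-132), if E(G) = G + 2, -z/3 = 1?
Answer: 1/33 ≈ 0.030303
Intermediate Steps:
z = -3 (z = -3*1 = -3)
E(G) = 2 + G
H(N, M) = -3*M + N*(2 + N) (H(N, M) = -3 + ((2 + N)*N + (3 - 3*M)) = -3 + (N*(2 + N) + (3 - 3*M)) = -3 + (3 - 3*M + N*(2 + N)) = -3*M + N*(2 + N))
(460 - H(-22, -8))/(-132) = (460 - (-3*(-8) - 22*(2 - 22)))/(-132) = (460 - (24 - 22*(-20)))*(-1/132) = (460 - (24 + 440))*(-1/132) = (460 - 1*464)*(-1/132) = (460 - 464)*(-1/132) = -4*(-1/132) = 1/33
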